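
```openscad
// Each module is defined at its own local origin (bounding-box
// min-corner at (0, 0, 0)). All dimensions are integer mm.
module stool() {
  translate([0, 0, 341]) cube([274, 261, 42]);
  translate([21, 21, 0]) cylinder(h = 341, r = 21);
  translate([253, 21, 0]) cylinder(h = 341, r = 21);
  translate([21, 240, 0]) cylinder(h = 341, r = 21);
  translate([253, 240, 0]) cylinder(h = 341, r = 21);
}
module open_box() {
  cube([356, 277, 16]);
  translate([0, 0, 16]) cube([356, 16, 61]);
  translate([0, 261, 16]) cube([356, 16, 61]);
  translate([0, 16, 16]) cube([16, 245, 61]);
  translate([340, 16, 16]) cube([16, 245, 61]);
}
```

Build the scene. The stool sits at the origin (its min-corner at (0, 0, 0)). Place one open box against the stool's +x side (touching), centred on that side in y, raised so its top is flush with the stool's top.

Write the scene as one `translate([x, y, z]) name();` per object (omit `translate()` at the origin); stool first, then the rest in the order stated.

stool();
translate([274, -8, 306]) open_box();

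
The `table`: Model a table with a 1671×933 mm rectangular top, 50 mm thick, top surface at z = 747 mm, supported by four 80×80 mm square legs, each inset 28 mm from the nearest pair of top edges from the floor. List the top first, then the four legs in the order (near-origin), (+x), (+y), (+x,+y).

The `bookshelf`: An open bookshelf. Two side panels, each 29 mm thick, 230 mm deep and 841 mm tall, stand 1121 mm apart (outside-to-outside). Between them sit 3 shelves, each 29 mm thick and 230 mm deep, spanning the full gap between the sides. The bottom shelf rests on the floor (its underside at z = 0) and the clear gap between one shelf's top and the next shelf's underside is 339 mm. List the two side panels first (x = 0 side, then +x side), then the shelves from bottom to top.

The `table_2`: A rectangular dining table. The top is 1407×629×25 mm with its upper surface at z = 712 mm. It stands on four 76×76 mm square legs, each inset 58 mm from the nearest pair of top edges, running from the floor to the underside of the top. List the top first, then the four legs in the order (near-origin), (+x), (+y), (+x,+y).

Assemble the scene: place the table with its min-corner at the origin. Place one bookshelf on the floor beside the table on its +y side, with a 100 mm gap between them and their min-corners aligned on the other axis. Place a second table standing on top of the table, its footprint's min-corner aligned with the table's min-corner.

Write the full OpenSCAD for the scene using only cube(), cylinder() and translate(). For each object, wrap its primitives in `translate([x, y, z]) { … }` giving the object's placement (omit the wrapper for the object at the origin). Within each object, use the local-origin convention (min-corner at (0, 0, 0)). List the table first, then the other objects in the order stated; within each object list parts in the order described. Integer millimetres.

translate([0, 0, 697]) cube([1671, 933, 50]);
translate([28, 28, 0]) cube([80, 80, 697]);
translate([1563, 28, 0]) cube([80, 80, 697]);
translate([28, 825, 0]) cube([80, 80, 697]);
translate([1563, 825, 0]) cube([80, 80, 697]);
translate([0, 1033, 0]) {
  cube([29, 230, 841]);
  translate([1092, 0, 0]) cube([29, 230, 841]);
  translate([29, 0, 0]) cube([1063, 230, 29]);
  translate([29, 0, 368]) cube([1063, 230, 29]);
  translate([29, 0, 736]) cube([1063, 230, 29]);
}
translate([0, 0, 747]) {
  translate([0, 0, 687]) cube([1407, 629, 25]);
  translate([58, 58, 0]) cube([76, 76, 687]);
  translate([1273, 58, 0]) cube([76, 76, 687]);
  translate([58, 495, 0]) cube([76, 76, 687]);
  translate([1273, 495, 0]) cube([76, 76, 687]);
}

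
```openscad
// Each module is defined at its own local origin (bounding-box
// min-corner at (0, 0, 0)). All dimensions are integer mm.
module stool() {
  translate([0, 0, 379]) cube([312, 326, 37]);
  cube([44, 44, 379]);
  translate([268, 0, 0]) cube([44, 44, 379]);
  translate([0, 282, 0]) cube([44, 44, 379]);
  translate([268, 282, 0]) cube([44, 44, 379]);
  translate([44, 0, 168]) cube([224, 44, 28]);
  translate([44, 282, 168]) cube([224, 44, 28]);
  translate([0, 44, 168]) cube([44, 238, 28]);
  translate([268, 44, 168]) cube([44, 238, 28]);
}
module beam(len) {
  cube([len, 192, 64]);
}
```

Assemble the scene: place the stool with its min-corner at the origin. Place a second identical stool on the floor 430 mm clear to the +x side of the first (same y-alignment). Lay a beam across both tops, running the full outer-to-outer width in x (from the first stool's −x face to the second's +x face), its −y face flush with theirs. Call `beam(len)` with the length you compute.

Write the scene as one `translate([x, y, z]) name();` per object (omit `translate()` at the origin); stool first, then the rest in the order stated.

stool();
translate([742, 0, 0]) stool();
translate([0, 0, 416]) beam(1054);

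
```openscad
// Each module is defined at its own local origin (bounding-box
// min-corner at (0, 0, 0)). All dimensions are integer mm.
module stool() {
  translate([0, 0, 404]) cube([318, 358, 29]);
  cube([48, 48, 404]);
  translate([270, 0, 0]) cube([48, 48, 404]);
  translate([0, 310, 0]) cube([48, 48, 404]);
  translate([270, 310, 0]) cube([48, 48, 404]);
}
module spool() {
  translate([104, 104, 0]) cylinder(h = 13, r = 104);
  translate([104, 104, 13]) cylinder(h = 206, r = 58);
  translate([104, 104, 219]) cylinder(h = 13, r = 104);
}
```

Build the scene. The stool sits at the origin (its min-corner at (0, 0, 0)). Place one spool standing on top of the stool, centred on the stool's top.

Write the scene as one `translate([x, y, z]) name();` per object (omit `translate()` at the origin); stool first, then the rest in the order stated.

stool();
translate([55, 75, 433]) spool();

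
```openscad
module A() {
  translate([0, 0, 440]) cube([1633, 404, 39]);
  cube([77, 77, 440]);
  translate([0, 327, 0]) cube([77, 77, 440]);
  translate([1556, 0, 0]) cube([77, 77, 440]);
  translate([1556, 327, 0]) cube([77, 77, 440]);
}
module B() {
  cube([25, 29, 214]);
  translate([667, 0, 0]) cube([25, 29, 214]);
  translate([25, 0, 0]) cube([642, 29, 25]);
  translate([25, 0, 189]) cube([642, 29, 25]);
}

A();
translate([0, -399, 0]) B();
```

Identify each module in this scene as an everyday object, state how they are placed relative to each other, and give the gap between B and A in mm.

A is a bench. B is a picture frame. The picture frame is on the floor beside the bench on its −y side. The gap between the picture frame and the bench is 370 mm.

The picture frame's nearest face is 370 mm from the bench's −y face.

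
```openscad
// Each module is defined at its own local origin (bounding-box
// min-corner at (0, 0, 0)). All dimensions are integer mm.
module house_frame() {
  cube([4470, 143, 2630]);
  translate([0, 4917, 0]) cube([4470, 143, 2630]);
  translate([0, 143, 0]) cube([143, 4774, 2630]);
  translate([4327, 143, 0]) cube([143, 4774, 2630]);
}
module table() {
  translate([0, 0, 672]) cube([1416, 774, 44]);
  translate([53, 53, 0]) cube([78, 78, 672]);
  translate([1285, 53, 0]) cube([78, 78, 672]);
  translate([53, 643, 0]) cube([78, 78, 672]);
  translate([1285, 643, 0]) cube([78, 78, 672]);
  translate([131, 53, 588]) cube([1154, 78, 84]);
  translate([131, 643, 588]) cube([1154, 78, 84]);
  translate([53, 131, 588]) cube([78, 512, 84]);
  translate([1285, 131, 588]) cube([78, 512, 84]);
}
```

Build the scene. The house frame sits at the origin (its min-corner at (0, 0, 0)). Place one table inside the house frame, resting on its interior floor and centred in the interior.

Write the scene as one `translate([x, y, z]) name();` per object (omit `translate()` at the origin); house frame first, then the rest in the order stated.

house_frame();
translate([1527, 2143, 0]) table();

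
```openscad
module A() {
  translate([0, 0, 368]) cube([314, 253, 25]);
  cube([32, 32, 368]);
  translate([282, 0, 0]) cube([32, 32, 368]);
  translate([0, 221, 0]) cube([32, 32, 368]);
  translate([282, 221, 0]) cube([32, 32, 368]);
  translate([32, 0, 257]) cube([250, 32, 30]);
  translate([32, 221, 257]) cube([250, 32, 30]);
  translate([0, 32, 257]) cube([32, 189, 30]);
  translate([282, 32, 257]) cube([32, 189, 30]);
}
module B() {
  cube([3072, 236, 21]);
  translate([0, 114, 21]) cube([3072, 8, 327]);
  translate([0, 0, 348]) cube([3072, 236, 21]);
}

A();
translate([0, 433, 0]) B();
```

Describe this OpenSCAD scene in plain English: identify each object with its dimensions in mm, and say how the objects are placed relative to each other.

A is a four-legged stool. The seat is 314×253 mm, 25 mm thick, top at z = 393 mm. It stands on four square legs, each 32×32 mm in cross-section, from z = 0 to the seat underside, each flush with a corner of the seat. Four stretchers, 32 mm wide and 30 mm tall, connect adjacent legs with their undersides at z = 257 mm, each running between the inner faces of the legs it joins and aligned with the legs' outer faces on the other axis.

B is an I-beam lying along x, 3072 mm long. Overall section height 369 mm. Two flanges 236 mm wide (y) and 21 mm thick, one on the floor and one at the top; a web 8 mm thick runs between them, centred on the flange width.

The I-beam is on the floor beside the stool on its +y side.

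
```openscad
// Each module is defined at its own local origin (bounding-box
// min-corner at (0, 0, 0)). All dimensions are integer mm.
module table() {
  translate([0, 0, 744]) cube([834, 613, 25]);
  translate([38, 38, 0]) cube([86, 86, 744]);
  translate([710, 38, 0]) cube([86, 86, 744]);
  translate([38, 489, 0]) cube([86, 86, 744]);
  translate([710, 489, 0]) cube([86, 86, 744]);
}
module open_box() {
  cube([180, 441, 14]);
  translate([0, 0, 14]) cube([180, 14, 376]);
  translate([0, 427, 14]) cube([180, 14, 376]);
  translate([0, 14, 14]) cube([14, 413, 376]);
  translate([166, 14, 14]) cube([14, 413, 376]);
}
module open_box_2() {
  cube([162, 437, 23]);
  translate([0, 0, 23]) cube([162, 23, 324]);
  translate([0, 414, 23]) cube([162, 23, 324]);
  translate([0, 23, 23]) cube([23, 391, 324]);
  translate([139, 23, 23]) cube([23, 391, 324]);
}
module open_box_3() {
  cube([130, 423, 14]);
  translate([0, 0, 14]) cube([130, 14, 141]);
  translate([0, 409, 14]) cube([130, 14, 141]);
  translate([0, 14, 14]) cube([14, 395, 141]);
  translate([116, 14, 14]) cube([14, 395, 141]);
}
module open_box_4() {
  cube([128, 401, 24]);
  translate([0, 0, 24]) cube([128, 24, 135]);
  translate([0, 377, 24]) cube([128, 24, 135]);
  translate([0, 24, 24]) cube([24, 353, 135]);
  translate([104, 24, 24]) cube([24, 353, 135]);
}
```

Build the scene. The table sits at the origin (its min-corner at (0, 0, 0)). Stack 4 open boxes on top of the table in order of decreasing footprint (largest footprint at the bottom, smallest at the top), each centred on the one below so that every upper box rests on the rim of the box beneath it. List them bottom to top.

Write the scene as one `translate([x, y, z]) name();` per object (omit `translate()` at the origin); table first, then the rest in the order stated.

table();
translate([327, 86, 769]) open_box();
translate([336, 88, 1159]) open_box_2();
translate([352, 95, 1506]) open_box_3();
translate([353, 106, 1661]) open_box_4();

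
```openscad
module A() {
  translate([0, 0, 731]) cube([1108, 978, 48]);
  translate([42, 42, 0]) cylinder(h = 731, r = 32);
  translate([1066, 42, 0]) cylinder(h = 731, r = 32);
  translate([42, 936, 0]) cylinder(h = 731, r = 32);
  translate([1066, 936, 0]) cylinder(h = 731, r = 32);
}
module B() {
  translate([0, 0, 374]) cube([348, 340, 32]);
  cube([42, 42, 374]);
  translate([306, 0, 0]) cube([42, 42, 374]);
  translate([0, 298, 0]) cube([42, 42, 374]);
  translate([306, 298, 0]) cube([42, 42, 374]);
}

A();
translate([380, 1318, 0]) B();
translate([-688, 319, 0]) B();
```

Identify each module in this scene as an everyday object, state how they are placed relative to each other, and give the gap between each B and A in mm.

Each stool's nearest face is 340 mm from the table's bounding box.

A is a table. B is a stool. Two stools sit around the table at the +y, −x sides. The gap between each stool and the table is 340 mm.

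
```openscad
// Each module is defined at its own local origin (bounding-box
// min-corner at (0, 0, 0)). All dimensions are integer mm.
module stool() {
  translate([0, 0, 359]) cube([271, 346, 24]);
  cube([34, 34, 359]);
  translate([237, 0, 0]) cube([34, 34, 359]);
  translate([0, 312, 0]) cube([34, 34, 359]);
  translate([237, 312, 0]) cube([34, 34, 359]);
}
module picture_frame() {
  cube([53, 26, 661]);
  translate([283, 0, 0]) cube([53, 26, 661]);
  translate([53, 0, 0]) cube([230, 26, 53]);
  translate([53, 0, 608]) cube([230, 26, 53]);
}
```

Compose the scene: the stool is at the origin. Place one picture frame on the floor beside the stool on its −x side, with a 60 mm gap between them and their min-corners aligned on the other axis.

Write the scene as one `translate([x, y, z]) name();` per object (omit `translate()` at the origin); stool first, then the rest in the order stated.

stool();
translate([-396, 0, 0]) picture_frame();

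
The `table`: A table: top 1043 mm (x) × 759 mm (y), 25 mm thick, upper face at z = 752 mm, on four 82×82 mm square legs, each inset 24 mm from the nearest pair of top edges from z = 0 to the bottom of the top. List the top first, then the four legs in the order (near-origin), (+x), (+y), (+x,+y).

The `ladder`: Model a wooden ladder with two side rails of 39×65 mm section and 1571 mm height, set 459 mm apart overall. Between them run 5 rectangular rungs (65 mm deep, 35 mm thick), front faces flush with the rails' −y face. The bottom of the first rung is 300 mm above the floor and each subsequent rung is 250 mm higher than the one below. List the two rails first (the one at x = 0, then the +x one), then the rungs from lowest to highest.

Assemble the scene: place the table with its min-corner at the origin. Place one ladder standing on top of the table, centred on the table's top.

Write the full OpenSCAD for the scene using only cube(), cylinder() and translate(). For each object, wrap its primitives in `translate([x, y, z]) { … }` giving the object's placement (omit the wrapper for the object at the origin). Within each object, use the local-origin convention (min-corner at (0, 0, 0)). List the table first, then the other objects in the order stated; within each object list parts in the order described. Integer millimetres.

translate([0, 0, 727]) cube([1043, 759, 25]);
translate([24, 24, 0]) cube([82, 82, 727]);
translate([937, 24, 0]) cube([82, 82, 727]);
translate([24, 653, 0]) cube([82, 82, 727]);
translate([937, 653, 0]) cube([82, 82, 727]);
translate([292, 347, 752]) {
  cube([39, 65, 1571]);
  translate([420, 0, 0]) cube([39, 65, 1571]);
  translate([39, 0, 300]) cube([381, 65, 35]);
  translate([39, 0, 550]) cube([381, 65, 35]);
  translate([39, 0, 800]) cube([381, 65, 35]);
  translate([39, 0, 1050]) cube([381, 65, 35]);
  translate([39, 0, 1300]) cube([381, 65, 35]);
}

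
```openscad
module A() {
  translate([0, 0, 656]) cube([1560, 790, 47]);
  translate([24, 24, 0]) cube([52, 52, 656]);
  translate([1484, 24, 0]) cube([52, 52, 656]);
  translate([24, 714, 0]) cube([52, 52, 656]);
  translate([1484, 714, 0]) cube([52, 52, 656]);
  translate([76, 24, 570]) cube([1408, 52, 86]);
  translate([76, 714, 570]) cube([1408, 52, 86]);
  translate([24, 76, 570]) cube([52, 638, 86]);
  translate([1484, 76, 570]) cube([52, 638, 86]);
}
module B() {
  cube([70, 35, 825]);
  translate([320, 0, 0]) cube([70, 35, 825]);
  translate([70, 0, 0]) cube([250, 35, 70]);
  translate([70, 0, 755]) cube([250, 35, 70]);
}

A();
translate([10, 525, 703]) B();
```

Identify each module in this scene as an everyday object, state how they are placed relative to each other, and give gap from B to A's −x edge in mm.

A is a table. B is a picture frame. The picture frame is on top of the table. The gap from the picture frame to the table's −x edge is 10 mm.

The picture frame's min-x is at 10; the table's min-x is 0; gap = 10 mm.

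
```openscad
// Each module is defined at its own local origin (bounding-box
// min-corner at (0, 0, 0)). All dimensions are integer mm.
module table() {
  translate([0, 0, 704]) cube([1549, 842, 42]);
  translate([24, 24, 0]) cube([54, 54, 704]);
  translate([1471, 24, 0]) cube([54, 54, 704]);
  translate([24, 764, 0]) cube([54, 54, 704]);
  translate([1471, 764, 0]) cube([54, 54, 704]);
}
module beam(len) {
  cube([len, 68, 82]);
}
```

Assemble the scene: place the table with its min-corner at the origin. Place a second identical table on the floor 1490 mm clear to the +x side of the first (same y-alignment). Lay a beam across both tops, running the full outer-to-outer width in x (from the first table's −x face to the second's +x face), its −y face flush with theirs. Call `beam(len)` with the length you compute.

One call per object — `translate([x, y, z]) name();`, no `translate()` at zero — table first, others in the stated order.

table();
translate([3039, 0, 0]) table();
translate([0, 0, 746]) beam(4588);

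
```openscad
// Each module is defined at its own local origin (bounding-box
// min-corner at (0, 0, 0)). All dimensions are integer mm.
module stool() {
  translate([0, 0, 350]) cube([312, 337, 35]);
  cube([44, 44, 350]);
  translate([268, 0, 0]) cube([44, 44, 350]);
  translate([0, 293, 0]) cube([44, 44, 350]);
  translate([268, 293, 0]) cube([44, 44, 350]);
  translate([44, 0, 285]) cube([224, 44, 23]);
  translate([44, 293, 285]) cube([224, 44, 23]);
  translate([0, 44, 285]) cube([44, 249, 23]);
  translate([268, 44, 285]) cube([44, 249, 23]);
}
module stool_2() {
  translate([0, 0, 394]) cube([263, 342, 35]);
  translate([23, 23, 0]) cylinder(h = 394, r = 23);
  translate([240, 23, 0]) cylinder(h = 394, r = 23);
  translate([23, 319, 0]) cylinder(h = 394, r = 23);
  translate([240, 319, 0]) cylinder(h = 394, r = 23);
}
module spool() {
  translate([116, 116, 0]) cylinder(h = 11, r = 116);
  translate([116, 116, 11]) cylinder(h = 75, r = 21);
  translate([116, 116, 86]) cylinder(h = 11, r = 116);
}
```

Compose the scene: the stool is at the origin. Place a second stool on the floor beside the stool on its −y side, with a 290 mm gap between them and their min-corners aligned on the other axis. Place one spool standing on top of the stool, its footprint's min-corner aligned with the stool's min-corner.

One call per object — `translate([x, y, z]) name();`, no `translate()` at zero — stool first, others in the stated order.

stool();
translate([0, -632, 0]) stool_2();
translate([0, 0, 385]) spool();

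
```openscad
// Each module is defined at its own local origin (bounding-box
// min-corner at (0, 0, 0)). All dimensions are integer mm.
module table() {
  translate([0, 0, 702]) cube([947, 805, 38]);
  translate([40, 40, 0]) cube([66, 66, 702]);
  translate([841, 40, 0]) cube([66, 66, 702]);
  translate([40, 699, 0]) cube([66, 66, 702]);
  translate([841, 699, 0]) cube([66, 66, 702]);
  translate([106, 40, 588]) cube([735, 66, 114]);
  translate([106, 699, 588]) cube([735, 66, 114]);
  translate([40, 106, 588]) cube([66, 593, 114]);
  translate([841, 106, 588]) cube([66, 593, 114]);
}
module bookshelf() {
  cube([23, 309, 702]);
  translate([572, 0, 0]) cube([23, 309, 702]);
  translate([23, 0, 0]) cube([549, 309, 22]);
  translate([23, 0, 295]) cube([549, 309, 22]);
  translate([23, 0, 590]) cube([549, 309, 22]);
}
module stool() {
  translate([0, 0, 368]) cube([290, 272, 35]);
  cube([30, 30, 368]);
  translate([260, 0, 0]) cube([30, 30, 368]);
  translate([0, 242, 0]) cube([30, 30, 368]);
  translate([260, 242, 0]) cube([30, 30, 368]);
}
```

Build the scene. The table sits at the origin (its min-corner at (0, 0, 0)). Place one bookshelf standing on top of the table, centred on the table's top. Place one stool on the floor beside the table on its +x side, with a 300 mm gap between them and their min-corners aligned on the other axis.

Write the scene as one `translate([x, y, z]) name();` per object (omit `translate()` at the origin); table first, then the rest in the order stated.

table();
translate([176, 248, 740]) bookshelf();
translate([1247, 0, 0]) stool();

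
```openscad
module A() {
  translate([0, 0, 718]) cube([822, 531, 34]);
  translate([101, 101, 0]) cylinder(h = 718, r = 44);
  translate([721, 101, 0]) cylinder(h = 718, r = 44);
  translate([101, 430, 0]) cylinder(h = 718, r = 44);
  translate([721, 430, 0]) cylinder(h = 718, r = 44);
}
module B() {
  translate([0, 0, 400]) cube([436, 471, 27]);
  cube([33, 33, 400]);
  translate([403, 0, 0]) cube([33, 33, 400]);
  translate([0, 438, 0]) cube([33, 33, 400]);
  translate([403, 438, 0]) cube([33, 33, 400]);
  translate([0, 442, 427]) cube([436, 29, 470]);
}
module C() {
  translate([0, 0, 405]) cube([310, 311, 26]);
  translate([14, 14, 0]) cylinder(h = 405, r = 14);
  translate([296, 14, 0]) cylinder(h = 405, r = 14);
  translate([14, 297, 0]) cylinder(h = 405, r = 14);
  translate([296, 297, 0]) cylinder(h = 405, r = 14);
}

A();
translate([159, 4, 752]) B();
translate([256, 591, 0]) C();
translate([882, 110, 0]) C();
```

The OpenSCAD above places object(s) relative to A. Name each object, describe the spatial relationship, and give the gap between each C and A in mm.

A is a table. B is a chair. C is a stool. The chair is on top of the table. Two stools sit around the table at the +y, +x sides. The gap between each stool and the table is 60 mm.

Each stool's nearest face is 60 mm from the table's bounding box.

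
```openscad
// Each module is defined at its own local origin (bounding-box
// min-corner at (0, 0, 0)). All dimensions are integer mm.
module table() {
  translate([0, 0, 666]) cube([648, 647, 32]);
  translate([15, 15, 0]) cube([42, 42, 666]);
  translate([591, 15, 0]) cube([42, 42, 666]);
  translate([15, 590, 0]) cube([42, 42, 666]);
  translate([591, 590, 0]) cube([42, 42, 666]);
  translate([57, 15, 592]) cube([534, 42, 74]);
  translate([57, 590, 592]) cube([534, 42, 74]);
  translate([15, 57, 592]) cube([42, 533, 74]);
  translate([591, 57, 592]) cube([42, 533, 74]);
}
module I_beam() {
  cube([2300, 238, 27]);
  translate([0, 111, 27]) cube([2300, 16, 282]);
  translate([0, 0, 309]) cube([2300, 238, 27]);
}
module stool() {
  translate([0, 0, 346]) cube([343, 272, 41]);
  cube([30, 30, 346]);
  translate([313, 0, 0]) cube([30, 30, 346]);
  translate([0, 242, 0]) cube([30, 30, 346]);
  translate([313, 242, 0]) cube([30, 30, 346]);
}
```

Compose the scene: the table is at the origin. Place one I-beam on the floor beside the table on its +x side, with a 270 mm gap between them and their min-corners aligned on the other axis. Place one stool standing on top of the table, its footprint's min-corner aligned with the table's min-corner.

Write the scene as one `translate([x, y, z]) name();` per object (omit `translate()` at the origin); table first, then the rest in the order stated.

table();
translate([918, 0, 0]) I_beam();
translate([0, 0, 698]) stool();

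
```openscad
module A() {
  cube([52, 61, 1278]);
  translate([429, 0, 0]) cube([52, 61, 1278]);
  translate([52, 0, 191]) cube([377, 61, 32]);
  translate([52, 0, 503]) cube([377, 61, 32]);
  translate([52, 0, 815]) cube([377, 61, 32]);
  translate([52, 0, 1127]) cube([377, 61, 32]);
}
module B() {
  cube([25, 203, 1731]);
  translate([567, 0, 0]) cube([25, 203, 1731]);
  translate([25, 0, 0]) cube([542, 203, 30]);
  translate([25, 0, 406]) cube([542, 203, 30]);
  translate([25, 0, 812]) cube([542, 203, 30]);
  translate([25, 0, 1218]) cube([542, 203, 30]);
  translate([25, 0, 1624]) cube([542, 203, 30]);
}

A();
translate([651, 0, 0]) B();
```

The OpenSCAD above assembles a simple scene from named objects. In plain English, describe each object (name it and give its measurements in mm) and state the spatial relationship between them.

A is a straight ladder. Two 52×61 mm vertical rails, 1278 mm tall, stand 481 mm apart (outside-to-outside) with their front faces coplanar on the −y side. 4 rungs, each 61 mm deep and 32 mm tall, span between the inner faces of the rails, front faces flush with the rails. The lowest rung's underside is at z = 191 mm and rungs are spaced 312 mm apart (underside to underside).

B is an open bookshelf. Two side panels, each 25 mm thick, 203 mm deep and 1731 mm tall, stand 592 mm apart (outside-to-outside). Between them sit 5 shelves, each 30 mm thick and 203 mm deep, spanning the full gap between the sides. The bottom shelf rests on the floor (its underside at z = 0) and the clear gap between one shelf's top and the next shelf's underside is 376 mm.

The bookshelf is on the floor beside the ladder on its +x side.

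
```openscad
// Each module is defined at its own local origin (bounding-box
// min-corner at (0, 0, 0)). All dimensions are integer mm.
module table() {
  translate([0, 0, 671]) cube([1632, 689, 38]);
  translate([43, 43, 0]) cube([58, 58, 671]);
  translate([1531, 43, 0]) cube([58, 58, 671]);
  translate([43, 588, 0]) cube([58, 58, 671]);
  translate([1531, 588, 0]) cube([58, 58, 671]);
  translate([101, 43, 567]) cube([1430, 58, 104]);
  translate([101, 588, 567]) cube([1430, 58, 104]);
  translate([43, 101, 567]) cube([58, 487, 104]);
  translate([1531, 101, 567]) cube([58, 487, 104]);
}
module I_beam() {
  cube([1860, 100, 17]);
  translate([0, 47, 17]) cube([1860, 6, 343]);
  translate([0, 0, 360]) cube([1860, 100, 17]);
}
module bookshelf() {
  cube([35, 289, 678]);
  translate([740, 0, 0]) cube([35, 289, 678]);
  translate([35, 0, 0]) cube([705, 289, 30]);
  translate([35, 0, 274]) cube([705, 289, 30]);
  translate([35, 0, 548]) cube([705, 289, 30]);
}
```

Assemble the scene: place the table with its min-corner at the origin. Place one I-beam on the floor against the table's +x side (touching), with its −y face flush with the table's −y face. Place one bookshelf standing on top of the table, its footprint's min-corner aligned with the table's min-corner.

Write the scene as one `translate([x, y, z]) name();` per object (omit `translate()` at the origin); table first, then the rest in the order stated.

table();
translate([1632, 0, 0]) I_beam();
translate([0, 0, 709]) bookshelf();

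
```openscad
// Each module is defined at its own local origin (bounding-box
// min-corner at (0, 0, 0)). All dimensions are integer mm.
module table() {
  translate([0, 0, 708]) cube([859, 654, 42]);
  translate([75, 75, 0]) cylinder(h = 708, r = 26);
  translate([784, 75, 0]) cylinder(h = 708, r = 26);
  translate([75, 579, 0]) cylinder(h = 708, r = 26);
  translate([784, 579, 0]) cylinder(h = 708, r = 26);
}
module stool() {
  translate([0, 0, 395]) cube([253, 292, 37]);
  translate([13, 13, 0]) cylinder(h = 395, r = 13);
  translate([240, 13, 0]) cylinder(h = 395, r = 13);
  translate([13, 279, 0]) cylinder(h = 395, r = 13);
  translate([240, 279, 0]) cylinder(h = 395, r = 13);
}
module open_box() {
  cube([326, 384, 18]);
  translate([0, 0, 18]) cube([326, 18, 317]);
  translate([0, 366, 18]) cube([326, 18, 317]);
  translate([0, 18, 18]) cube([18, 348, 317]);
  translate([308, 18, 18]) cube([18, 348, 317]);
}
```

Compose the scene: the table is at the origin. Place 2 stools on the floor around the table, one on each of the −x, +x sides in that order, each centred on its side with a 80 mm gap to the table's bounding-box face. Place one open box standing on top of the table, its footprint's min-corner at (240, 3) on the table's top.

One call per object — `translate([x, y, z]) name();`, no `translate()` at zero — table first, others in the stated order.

table();
translate([-333, 181, 0]) stool();
translate([939, 181, 0]) stool();
translate([240, 3, 750]) open_box();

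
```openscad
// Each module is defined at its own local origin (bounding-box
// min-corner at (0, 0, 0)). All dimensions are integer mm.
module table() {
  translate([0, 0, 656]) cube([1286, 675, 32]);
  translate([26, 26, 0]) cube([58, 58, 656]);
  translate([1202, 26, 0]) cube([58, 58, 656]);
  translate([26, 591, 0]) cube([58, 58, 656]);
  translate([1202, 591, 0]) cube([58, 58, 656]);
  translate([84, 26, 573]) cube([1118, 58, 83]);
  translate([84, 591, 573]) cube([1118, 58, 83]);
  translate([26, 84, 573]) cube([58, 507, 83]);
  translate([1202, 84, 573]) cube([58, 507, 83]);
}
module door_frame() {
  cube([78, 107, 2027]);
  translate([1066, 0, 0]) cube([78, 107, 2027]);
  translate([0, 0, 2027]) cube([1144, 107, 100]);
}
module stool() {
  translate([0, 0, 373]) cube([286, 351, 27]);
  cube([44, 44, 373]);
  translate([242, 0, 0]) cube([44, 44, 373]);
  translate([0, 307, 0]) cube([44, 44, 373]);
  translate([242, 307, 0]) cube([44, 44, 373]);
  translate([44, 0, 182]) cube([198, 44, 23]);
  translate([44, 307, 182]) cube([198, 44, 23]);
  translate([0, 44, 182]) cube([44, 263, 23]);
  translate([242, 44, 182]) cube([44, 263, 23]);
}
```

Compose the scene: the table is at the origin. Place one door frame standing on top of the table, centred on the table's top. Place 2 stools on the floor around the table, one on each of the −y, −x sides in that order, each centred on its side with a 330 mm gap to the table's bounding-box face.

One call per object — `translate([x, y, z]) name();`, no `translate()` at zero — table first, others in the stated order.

table();
translate([71, 284, 688]) door_frame();
translate([500, -681, 0]) stool();
translate([-616, 162, 0]) stool();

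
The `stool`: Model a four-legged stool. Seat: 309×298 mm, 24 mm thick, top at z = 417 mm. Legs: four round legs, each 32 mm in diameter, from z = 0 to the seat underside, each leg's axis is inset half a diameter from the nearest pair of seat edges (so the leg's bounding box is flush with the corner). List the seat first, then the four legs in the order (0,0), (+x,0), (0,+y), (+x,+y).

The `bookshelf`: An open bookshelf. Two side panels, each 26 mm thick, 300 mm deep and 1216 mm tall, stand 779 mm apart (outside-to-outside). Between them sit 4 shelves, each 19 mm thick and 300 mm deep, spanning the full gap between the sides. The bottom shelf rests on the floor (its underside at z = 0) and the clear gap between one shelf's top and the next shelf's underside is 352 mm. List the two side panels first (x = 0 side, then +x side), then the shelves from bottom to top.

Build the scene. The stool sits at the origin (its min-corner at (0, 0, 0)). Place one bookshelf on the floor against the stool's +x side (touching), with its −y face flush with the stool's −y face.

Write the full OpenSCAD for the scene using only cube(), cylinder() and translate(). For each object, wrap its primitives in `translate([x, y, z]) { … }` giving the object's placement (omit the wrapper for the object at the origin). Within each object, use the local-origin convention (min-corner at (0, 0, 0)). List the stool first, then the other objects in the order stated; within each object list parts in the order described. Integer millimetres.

translate([0, 0, 393]) cube([309, 298, 24]);
translate([16, 16, 0]) cylinder(h = 393, r = 16);
translate([293, 16, 0]) cylinder(h = 393, r = 16);
translate([16, 282, 0]) cylinder(h = 393, r = 16);
translate([293, 282, 0]) cylinder(h = 393, r = 16);
translate([309, 0, 0]) {
  cube([26, 300, 1216]);
  translate([753, 0, 0]) cube([26, 300, 1216]);
  translate([26, 0, 0]) cube([727, 300, 19]);
  translate([26, 0, 371]) cube([727, 300, 19]);
  translate([26, 0, 742]) cube([727, 300, 19]);
  translate([26, 0, 1113]) cube([727, 300, 19]);
}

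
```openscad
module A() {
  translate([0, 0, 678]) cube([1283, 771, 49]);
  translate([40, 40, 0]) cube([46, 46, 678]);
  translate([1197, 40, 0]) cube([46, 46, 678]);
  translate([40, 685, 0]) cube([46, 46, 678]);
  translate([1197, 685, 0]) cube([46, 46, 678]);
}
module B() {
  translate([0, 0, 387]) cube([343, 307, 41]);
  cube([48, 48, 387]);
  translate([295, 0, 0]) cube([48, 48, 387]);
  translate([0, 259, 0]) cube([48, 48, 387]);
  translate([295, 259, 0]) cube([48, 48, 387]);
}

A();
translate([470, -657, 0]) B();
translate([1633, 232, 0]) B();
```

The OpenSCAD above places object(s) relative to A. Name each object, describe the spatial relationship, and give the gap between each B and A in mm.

Each stool's nearest face is 350 mm from the table's bounding box.

A is a table. B is a stool. Two stools sit around the table at the −y, +x sides. The gap between each stool and the table is 350 mm.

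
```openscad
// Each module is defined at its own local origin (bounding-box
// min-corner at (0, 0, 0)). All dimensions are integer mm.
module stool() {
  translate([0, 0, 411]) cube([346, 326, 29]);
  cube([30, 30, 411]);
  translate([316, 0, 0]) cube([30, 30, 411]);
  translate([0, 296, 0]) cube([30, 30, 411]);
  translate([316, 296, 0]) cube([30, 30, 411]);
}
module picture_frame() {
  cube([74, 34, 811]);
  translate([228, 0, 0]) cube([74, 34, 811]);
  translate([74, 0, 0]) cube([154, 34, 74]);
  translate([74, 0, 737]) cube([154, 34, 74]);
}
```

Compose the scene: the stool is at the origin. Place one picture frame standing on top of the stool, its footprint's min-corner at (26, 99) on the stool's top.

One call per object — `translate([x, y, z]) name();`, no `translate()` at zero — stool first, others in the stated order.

stool();
translate([26, 99, 440]) picture_frame();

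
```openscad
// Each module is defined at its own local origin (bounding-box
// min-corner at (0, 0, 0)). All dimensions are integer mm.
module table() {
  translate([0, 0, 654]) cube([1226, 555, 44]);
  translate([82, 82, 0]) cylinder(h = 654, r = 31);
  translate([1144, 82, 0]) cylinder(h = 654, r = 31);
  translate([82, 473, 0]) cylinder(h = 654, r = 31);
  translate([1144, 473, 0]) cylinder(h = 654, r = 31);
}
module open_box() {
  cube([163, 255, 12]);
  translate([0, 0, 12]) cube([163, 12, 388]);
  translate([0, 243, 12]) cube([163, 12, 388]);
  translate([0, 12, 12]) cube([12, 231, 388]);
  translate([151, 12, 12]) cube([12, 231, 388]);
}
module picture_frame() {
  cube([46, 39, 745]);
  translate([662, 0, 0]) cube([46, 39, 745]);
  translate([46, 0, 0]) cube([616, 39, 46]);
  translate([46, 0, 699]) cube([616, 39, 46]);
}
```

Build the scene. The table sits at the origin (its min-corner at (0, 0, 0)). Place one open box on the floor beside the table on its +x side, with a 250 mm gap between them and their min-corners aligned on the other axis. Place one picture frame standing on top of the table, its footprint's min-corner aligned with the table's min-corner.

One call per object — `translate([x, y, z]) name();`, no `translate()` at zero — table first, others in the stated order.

table();
translate([1476, 0, 0]) open_box();
translate([0, 0, 698]) picture_frame();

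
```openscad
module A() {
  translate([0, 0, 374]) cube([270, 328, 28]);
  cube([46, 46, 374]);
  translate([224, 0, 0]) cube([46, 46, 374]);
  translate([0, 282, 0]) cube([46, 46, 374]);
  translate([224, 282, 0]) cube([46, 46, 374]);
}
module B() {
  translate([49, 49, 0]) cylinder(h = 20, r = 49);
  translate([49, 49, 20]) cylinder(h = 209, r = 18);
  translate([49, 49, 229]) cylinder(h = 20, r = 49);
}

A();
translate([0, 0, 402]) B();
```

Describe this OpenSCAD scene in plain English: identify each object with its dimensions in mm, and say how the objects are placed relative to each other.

A is a simple wooden stool: a rectangular seat 270 mm (x) by 328 mm (y), 28 mm thick, top face at z = 402 mm, on four square legs, each 46×46 mm in cross-section. The legs rest on z = 0, each flush with a corner of the seat.

B is a spool: two coaxial disc flanges of radius 49 mm and thickness 20 mm, joined by a core cylinder of radius 18 mm and height 209 mm. The lower flange rests on z = 0 and the three cylinders share a vertical axis.

The spool is on top of the stool.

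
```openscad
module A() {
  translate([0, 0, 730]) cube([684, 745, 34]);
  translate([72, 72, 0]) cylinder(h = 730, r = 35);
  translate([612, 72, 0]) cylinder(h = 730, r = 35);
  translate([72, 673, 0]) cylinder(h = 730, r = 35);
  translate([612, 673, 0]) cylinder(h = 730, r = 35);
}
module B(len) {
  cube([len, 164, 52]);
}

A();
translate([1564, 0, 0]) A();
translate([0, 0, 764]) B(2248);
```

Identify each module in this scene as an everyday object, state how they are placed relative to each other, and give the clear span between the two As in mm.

Second table starts at x = 1564; first ends at x = 684; clear span = 1564 − 684 = 880 mm.

A is a table. B is a beam. A beam spans the tops of two tables. The clear span between the two tables is 880 mm.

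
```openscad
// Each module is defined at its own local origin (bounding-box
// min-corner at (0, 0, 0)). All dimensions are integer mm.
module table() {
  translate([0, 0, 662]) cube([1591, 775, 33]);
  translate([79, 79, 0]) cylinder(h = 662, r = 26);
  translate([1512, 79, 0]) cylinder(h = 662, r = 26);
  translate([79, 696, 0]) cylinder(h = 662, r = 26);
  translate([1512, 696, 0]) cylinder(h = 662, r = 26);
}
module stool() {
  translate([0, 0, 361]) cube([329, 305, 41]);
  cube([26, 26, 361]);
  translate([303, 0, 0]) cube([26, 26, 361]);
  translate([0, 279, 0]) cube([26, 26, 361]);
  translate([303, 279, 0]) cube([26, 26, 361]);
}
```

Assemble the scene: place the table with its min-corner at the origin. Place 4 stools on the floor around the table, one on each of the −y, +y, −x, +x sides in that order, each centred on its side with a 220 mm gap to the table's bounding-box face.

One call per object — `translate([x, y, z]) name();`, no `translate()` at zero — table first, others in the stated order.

table();
translate([631, -525, 0]) stool();
translate([631, 995, 0]) stool();
translate([-549, 235, 0]) stool();
translate([1811, 235, 0]) stool();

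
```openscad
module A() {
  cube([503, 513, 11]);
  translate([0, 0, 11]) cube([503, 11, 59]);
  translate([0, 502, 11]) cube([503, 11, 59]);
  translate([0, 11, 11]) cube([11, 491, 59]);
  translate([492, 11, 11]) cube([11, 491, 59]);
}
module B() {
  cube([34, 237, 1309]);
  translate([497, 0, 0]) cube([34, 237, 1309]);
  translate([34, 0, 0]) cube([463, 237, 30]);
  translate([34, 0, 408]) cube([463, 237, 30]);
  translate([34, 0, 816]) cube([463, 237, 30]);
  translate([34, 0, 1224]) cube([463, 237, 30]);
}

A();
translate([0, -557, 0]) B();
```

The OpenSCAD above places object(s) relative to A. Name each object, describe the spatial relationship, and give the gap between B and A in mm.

The bookshelf's nearest face is 320 mm from the open box's −y face.

A is an open box. B is a bookshelf. The bookshelf is on the floor beside the open box on its −y side. The gap between the bookshelf and the open box is 320 mm.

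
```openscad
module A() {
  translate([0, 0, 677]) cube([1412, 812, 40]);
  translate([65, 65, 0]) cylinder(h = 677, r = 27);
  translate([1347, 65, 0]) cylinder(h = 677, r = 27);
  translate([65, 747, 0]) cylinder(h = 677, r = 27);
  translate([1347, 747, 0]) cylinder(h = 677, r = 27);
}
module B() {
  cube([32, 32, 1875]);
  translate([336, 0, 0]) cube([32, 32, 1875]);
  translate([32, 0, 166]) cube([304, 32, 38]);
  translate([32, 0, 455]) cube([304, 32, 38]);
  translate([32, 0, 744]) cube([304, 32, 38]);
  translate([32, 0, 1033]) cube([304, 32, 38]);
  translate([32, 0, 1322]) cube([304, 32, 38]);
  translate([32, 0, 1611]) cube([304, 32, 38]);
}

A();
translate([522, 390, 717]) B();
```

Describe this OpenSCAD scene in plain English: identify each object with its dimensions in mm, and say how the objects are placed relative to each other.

A is a rectangular dining table. The top is 1412×812×40 mm with its upper surface at z = 717 mm. It stands on four round legs of 54 mm diameter, each leg's bounding box inset 38 mm from the nearest pair of top edges, running from the floor to the underside of the top.

B is a wooden ladder with two side rails of 32×32 mm section and 1875 mm height, set 368 mm apart overall. Between them run 6 rectangular rungs (32 mm deep, 38 mm thick), front faces flush with the rails' −y face. The bottom of the first rung is 166 mm above the floor and each subsequent rung is 289 mm higher than the one below.

The ladder is on top of the table, centred.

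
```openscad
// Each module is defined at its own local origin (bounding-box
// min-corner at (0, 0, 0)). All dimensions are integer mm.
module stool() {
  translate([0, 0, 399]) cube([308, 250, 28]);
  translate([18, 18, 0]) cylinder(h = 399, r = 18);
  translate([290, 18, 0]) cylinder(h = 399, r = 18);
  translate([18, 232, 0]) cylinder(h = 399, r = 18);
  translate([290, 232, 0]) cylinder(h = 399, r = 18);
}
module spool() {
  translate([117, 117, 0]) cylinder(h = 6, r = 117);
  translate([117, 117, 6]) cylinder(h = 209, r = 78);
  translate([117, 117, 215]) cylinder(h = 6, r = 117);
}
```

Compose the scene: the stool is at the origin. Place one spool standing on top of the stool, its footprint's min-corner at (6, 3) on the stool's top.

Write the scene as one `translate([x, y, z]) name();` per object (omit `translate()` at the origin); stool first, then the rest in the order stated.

stool();
translate([6, 3, 427]) spool();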